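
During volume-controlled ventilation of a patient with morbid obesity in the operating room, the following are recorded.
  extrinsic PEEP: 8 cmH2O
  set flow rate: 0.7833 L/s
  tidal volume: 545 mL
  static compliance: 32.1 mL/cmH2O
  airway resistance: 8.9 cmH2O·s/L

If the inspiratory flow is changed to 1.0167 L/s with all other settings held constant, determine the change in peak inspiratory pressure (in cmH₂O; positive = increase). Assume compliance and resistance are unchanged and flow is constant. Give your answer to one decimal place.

2.1

PIP = Vt/C + R·V̇ + PEEP (constant-flow equation of motion).
Only the resistive term changes: ΔPIP = R × ΔV̇ = 8.9 × (1.0167 − 0.7833) = 8.9 × 0.2334 = 2.077 cmH2O.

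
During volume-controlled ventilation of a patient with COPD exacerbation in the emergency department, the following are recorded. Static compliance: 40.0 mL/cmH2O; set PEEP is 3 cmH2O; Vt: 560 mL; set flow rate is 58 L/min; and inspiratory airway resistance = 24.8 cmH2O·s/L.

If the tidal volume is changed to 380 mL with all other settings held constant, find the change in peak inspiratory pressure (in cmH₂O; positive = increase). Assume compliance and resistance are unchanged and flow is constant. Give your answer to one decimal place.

-4.5

PIP = Vt/C + R·V̇ + PEEP (constant-flow equation of motion).
Only the elastic term changes: ΔPIP = ΔVt / C = (380 − 560) / 40.0 = -4.5 cmH2O.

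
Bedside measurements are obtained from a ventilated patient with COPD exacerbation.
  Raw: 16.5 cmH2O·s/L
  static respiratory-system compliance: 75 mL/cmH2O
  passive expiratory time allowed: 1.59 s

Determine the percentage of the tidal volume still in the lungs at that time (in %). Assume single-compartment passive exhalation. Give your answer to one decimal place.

27.7

τ = R × C = 16.5 × 75 mL/cmH2O = 16.5 × 0.075 L/cmH2O = 1.238 s.
Passive exhalation: V(t)/V₀ = e^(−t/τ) = e^(−1.59/1.238) = 0.2768.
Fraction remaining = 0.2768 → 27.68%.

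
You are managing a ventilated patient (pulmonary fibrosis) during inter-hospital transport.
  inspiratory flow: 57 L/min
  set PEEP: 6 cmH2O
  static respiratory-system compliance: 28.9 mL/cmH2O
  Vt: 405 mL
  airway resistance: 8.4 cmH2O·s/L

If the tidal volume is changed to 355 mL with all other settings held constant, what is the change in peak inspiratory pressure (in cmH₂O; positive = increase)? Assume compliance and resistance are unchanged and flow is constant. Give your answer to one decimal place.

-1.7

PIP = Vt/C + R·V̇ + PEEP (constant-flow equation of motion).
Only the elastic term changes: ΔPIP = ΔVt / C = (355 − 405) / 28.9 = -1.73 cmH2O.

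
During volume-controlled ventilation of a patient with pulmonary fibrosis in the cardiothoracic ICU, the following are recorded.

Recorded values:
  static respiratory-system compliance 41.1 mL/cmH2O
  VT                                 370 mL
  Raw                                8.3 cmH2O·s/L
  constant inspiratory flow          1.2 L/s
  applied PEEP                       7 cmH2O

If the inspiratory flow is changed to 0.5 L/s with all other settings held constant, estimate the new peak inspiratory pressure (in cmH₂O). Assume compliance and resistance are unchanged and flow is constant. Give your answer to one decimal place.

20.2

PIP = Vt/C + R·V̇ + PEEP (constant-flow equation of motion).
Only the resistive term changes: ΔPIP = R × ΔV̇ = 8.3 × (0.5 − 1.2) = 8.3 × -0.7 = -5.81 cmH2O.
Original PIP = 370/41.1 + 8.3×1.2 + 7 = 25.962 cmH2O; new PIP = 25.962 + (-5.81) = 20.152 cmH2O.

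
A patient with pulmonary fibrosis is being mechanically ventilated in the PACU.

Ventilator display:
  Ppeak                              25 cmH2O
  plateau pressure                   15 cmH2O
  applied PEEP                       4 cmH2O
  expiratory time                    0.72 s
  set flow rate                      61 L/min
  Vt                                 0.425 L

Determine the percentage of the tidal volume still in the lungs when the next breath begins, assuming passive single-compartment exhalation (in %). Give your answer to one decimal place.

Flow: 61 L/min ÷ 60 = 1.0167 L/s.
R = (PIP − Pplat)/V̇ = (25 − 15) / 1.0167 = 10.0/1.0167 = 9.836 cmH2O·s/L.
C = Vt/(Pplat − PEEP) = 425.0 / (15 − 4) = 425.0/11.0 = 38.636 mL/cmH2O.
τ = R × C = 9.836 × 0.03864 L/cmH2O = 0.3801 s.
Fraction remaining at end-expiration = e^(−Te/τ) = e^(−0.72/0.3801) = 0.1504 → 15.04%.

15.0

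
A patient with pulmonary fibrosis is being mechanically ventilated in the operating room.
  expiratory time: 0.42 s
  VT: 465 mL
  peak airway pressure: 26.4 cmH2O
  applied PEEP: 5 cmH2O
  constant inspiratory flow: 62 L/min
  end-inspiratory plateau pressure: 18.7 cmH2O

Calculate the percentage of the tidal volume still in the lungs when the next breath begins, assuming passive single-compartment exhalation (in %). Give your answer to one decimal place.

Flow: 62 L/min ÷ 60 = 1.0333 L/s.
R = (PIP − Pplat)/V̇ = (26.4 − 18.7) / 1.0333 = 7.7/1.0333 = 7.452 cmH2O·s/L.
C = Vt/(Pplat − PEEP) = 465.0 / (18.7 − 5) = 465.0/13.7 = 33.942 mL/cmH2O.
τ = R × C = 7.452 × 0.03394 L/cmH2O = 0.2529 s.
Fraction remaining at end-expiration = e^(−Te/τ) = e^(−0.42/0.2529) = 0.19 → 19.0%.

19.0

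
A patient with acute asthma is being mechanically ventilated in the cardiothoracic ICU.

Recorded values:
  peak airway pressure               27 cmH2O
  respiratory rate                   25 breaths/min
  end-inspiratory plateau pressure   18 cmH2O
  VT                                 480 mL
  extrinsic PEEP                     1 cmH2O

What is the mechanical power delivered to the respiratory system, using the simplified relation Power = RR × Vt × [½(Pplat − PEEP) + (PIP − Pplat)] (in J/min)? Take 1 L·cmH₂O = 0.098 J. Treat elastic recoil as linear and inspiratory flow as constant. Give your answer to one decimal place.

Per-breath work = Vt × [½(Pplat−PEEP) + (PIP−Pplat)] = 0.480 × [0.5×17.0 + 9.0] = 0.480 × 17.5 = 8.4 L·cmH2O.
Power = 25 × 8.4 = 210.0 L·cmH2O/min.
× 0.098 J/(L·cmH2O) → 20.58 J/min.

20.6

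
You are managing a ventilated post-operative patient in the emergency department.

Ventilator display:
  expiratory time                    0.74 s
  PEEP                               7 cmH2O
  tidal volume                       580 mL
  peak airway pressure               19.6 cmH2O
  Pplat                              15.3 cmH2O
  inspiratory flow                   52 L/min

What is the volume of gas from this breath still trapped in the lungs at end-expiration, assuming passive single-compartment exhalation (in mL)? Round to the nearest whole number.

Flow: 52 L/min ÷ 60 = 0.8667 L/s.
R = (PIP − Pplat)/V̇ = (19.6 − 15.3) / 0.8667 = 4.3/0.8667 = 4.961 cmH2O·s/L.
C = Vt/(Pplat − PEEP) = 580.0 / (15.3 − 7) = 580.0/8.3 = 69.88 mL/cmH2O.
τ = R × C = 4.961 × 0.06988 L/cmH2O = 0.3467 s.
Fraction remaining = e^(−Te/τ) = e^(−0.74/0.3467) = 0.1183.
Trapped volume = 580.0 × 0.1183 = 68.614 mL.

69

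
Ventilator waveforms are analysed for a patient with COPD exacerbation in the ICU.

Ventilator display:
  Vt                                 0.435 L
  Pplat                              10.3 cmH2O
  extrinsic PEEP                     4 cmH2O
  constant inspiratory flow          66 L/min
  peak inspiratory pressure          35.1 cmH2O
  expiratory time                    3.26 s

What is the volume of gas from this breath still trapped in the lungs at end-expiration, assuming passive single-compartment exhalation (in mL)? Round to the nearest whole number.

Flow: 66 L/min ÷ 60 = 1.1 L/s.
R = (PIP − Pplat)/V̇ = (35.1 − 10.3) / 1.1 = 24.8/1.1 = 22.545 cmH2O·s/L.
C = Vt/(Pplat − PEEP) = 435.0 / (10.3 − 4) = 435.0/6.3 = 69.048 mL/cmH2O.
τ = R × C = 22.545 × 0.06905 L/cmH2O = 1.557 s.
Fraction remaining = e^(−Te/τ) = e^(−3.26/1.557) = 0.1232.
Trapped volume = 435.0 × 0.1232 = 53.592 mL.

54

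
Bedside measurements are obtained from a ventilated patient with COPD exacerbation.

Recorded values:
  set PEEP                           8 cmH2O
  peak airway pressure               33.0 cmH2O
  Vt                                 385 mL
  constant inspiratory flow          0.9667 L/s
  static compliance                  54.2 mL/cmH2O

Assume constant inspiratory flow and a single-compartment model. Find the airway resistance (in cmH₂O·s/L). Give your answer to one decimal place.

Equation of motion (constant flow): PIP = Vt/C + R·V̇ + PEEP.
R·V̇ = PIP − Vt/C − PEEP = 33.0 − 385/54.2 − 8 = 33.0 − 7.103 − 8 = 17.897 cmH2O.
R = 17.897 / 0.9667 = 18.513 cmH2O·s/L.

18.5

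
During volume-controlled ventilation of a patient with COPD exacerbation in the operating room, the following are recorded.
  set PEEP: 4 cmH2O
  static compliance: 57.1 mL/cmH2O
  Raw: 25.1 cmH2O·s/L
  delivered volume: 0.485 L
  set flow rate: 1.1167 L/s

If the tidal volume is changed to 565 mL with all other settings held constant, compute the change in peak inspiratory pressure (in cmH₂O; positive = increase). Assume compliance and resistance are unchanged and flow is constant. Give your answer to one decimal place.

1.4

PIP = Vt/C + R·V̇ + PEEP (constant-flow equation of motion).
Only the elastic term changes: ΔPIP = ΔVt / C = (565 − 485) / 57.1 = 1.401 cmH2O.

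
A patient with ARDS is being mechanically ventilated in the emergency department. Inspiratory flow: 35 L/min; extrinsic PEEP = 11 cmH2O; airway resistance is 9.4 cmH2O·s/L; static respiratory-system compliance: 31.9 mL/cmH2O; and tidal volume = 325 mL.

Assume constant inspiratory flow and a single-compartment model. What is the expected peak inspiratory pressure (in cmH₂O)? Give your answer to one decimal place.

26.7

Flow: 35 L/min ÷ 60 = 0.5833 L/s.
Equation of motion (constant flow): PIP = Vt/C + R·V̇ + PEEP.
PIP = 325/31.9 + 9.4×0.5833 + 11 = 10.188 + 5.483 + 11 = 26.671 cmH2O.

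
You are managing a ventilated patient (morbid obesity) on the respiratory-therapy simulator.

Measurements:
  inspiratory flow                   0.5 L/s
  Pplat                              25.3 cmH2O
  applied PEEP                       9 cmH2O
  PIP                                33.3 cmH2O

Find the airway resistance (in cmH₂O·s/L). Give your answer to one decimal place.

Raw = (PIP − Pplat) / flow = (33.3 − 25.3) / 0.5 = 8.0 / 0.5 = 16.0 cmH2O·s/L.

16.0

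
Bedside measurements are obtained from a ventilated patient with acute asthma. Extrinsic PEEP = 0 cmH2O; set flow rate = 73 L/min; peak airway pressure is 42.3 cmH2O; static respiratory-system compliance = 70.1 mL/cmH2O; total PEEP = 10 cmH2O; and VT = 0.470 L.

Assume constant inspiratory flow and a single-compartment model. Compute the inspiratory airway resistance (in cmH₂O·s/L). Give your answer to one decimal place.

21.0

Flow: 73 L/min ÷ 60 = 1.2167 L/s.
Total PEEP = 10 cmH2O (set 0 + intrinsic 10); this is the baseline alveolar pressure.
Equation of motion (constant flow): PIP = Vt/C + R·V̇ + PEEP.
R·V̇ = PIP − Vt/C − PEEP = 42.3 − 470/70.1 − 10 = 42.3 − 6.705 − 10 = 25.595 cmH2O.
R = 25.595 / 1.2167 = 21.036 cmH2O·s/L.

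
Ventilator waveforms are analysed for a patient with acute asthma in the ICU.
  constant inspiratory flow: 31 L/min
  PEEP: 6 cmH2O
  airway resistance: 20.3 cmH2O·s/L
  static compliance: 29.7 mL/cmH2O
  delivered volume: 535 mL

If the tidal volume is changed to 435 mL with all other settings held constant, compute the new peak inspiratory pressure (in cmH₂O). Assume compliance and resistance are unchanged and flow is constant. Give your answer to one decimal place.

31.1

Flow: 31 L/min ÷ 60 = 0.5167 L/s.
PIP = Vt/C + R·V̇ + PEEP (constant-flow equation of motion).
Only the elastic term changes: ΔPIP = ΔVt / C = (435 − 535) / 29.7 = -3.367 cmH2O.
Original PIP = 535/29.7 + 20.3×0.5167 + 6 = 34.502 cmH2O; new PIP = 34.502 + (-3.367) = 31.135 cmH2O.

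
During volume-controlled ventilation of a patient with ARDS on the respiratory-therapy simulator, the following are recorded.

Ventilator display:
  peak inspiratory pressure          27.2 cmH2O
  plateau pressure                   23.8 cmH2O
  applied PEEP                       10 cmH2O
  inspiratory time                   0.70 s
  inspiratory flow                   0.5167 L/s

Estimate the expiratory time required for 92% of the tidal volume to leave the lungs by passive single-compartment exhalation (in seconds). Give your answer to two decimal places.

Vt = flow × Ti = 0.5167 L/s × 0.70 s × 1000 mL/L = 361.69 mL.
R = (PIP − Pplat)/V̇ = (27.2 − 23.8) / 0.5167 = 3.4/0.5167 = 6.58 cmH2O·s/L.
C = Vt/(Pplat − PEEP) = 361.69 / (23.8 − 10) = 361.69/13.8 = 26.209 mL/cmH2O.
τ = R × C = 6.58 × 0.02621 L/cmH2O = 0.1725 s.
t = −τ·ln(1 − 0.92) = −0.1725·ln(0.08) = 0.4357 s.

0.44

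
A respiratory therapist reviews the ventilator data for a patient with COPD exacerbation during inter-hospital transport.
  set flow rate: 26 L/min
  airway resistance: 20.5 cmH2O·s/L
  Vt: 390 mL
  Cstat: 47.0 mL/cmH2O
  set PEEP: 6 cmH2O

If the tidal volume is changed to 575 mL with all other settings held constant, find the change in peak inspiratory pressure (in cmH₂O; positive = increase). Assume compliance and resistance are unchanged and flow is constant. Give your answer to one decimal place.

PIP = Vt/C + R·V̇ + PEEP (constant-flow equation of motion).
Only the elastic term changes: ΔPIP = ΔVt / C = (575 − 390) / 47.0 = 3.936 cmH2O.

3.9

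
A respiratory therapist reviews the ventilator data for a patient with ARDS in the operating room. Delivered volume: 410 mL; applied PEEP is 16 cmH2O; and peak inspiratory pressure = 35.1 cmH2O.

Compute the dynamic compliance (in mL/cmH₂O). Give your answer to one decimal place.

Dynamic compliance = Vt / (PIP − PEEP) = 410 / (35.1 − 16) = 410 / 19.1 = 21.466 mL/cmH2O.

21.5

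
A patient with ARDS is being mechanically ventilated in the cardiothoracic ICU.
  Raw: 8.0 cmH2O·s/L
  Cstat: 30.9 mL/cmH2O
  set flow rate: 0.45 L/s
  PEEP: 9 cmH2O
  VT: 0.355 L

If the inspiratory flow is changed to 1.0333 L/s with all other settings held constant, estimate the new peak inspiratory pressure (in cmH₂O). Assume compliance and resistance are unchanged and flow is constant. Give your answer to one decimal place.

PIP = Vt/C + R·V̇ + PEEP (constant-flow equation of motion).
Only the resistive term changes: ΔPIP = R × ΔV̇ = 8.0 × (1.0333 − 0.45) = 8.0 × 0.5833 = 4.666 cmH2O.
Original PIP = 355/30.9 + 8.0×0.45 + 9 = 24.089 cmH2O; new PIP = 24.089 + (4.666) = 28.755 cmH2O.

28.8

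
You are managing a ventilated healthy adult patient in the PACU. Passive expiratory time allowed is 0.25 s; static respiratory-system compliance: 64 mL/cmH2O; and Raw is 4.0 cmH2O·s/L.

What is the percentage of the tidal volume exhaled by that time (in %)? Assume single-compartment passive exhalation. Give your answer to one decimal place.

62.3

τ = R × C = 4.0 × 64 mL/cmH2O = 4.0 × 0.064 L/cmH2O = 0.256 s.
Passive exhalation: V(t)/V₀ = e^(−t/τ) = e^(−0.25/0.256) = 0.3766.
Fraction exhaled = 1 − 0.3766 = 0.6234 → 62.34%.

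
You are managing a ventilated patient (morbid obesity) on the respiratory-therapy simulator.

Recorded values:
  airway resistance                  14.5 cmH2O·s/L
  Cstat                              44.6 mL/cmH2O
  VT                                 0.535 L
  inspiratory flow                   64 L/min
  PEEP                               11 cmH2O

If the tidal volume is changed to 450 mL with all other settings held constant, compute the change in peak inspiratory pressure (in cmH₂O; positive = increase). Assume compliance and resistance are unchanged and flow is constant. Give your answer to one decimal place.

-1.9

PIP = Vt/C + R·V̇ + PEEP (constant-flow equation of motion).
Only the elastic term changes: ΔPIP = ΔVt / C = (450 − 535) / 44.6 = -1.906 cmH2O.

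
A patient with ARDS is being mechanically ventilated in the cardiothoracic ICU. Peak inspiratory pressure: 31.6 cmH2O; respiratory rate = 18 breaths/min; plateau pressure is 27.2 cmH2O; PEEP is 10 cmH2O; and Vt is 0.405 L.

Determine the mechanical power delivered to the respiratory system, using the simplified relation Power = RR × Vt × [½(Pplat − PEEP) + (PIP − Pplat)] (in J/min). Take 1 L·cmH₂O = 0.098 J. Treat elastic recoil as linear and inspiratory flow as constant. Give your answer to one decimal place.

9.3

Per-breath work = Vt × [½(Pplat−PEEP) + (PIP−Pplat)] = 0.405 × [0.5×17.2 + 4.4] = 0.405 × 13.0 = 5.265 L·cmH2O.
Power = 18 × 5.265 = 94.77 L·cmH2O/min.
× 0.098 J/(L·cmH2O) → 9.287 J/min.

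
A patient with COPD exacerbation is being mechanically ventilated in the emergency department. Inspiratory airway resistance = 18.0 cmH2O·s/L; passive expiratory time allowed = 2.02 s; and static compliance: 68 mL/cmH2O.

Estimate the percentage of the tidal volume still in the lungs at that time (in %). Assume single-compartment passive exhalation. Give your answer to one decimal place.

τ = R × C = 18.0 × 68 mL/cmH2O = 18.0 × 0.068 L/cmH2O = 1.224 s.
Passive exhalation: V(t)/V₀ = e^(−t/τ) = e^(−2.02/1.224) = 0.192.
Fraction remaining = 0.192 → 19.2%.

19.2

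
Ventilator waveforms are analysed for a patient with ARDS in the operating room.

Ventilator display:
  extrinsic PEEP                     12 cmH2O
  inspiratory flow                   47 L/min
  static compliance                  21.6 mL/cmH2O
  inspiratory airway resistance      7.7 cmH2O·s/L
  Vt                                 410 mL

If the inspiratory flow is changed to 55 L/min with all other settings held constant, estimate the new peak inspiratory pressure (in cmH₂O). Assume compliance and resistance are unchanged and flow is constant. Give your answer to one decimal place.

38.0

Flow: 47 L/min ÷ 60 = 0.7833 L/s.
New flow: 55 L/min ÷ 60 = 0.9167 L/s.
PIP = Vt/C + R·V̇ + PEEP (constant-flow equation of motion).
Only the resistive term changes: ΔPIP = R × ΔV̇ = 7.7 × (0.9167 − 0.7833) = 7.7 × 0.1334 = 1.027 cmH2O.
Original PIP = 410/21.6 + 7.7×0.7833 + 12 = 37.013 cmH2O; new PIP = 37.013 + (1.027) = 38.04 cmH2O.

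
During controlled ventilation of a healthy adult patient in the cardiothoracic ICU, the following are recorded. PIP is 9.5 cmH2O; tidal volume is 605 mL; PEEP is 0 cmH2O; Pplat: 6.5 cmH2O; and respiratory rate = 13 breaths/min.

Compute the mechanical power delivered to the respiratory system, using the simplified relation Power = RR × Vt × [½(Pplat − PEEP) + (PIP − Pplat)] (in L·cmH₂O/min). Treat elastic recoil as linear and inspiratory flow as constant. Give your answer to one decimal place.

Per-breath work = Vt × [½(Pplat−PEEP) + (PIP−Pplat)] = 0.605 × [0.5×6.5 + 3.0] = 0.605 × 6.25 = 3.781 L·cmH2O.
Power = 13 × 3.781 = 49.153 L·cmH2O/min.

49.2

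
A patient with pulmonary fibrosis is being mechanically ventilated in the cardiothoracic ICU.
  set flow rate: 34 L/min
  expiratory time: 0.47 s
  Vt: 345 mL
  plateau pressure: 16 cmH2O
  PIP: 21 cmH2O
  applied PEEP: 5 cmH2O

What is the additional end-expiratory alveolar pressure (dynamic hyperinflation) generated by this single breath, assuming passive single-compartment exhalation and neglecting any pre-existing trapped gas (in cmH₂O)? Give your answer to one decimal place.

2.0

Flow: 34 L/min ÷ 60 = 0.5667 L/s.
R = (PIP − Pplat)/V̇ = (21 − 16) / 0.5667 = 5.0/0.5667 = 8.823 cmH2O·s/L.
C = Vt/(Pplat − PEEP) = 345.0 / (16 − 5) = 345.0/11.0 = 31.364 mL/cmH2O.
τ = R × C = 8.823 × 0.03136 L/cmH2O = 0.2767 s.
Fraction remaining = e^(−Te/τ) = e^(−0.47/0.2767) = 0.1829; trapped volume = 345.0 × 0.1829 = 63.101 mL.
Additional alveolar pressure from trapping ≈ V_trapped / C = 63.101 / 31.364 = 2.012 cmH2O.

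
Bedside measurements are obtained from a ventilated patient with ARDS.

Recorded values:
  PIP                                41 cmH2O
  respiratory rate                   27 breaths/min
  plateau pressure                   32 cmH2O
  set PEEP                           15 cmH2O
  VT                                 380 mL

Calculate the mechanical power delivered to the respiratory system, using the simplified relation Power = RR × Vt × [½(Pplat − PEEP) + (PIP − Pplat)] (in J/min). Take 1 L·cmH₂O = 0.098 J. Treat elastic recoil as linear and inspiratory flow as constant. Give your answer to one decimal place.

Per-breath work = Vt × [½(Pplat−PEEP) + (PIP−Pplat)] = 0.380 × [0.5×17.0 + 9.0] = 0.380 × 17.5 = 6.65 L·cmH2O.
Power = 27 × 6.65 = 179.55 L·cmH2O/min.
× 0.098 J/(L·cmH2O) → 17.596 J/min.

17.6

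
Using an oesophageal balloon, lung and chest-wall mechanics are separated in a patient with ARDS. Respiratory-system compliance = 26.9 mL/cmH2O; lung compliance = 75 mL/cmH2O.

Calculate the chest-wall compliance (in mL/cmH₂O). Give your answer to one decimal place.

1/Ccw = 1/Crs − 1/CL.
1/Ccw = 1/26.9 − 1/75 = 0.02384.
Ccw = 41.946 mL/cmH2O.

41.9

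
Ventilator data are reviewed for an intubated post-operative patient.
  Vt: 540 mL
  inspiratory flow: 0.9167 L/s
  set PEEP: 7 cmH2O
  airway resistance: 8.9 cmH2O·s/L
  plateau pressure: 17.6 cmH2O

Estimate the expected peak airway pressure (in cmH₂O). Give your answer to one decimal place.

PIP = Pplat + Raw × flow = 17.6 + 8.9 × 0.9167 = 17.6 + 8.159 = 25.759 cmH2O.

25.8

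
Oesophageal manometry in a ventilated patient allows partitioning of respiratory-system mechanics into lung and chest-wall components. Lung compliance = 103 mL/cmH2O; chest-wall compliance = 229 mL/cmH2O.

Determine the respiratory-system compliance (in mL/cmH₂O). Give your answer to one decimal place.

71.0

Lung and chest wall are elastances in series: 1/Crs = 1/CL + 1/Ccw.
1/Crs = 1/103 + 1/229 = 0.01408.
Crs = 71.023 mL/cmH2O.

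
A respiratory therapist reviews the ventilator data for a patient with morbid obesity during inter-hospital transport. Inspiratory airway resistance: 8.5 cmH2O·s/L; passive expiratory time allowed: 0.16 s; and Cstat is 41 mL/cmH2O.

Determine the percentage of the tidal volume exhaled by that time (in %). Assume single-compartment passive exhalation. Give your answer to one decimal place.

τ = R × C = 8.5 × 41 mL/cmH2O = 8.5 × 0.041 L/cmH2O = 0.3485 s.
Passive exhalation: V(t)/V₀ = e^(−t/τ) = e^(−0.16/0.3485) = 0.6318.
Fraction exhaled = 1 − 0.6318 = 0.3682 → 36.82%.

36.8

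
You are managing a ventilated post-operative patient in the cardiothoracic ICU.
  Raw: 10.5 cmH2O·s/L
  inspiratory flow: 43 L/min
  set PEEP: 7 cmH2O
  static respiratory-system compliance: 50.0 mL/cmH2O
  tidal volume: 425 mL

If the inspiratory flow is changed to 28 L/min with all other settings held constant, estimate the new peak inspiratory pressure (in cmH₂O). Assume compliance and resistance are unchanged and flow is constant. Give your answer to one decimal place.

Flow: 43 L/min ÷ 60 = 0.7167 L/s.
New flow: 28 L/min ÷ 60 = 0.4667 L/s.
PIP = Vt/C + R·V̇ + PEEP (constant-flow equation of motion).
Only the resistive term changes: ΔPIP = R × ΔV̇ = 10.5 × (0.4667 − 0.7167) = 10.5 × -0.25 = -2.625 cmH2O.
Original PIP = 425/50.0 + 10.5×0.7167 + 7 = 23.025 cmH2O; new PIP = 23.025 + (-2.625) = 20.4 cmH2O.

20.4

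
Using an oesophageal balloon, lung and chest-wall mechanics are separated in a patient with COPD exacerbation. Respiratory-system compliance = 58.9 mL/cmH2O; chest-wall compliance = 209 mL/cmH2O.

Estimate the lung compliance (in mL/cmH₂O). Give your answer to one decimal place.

1/CL = 1/Crs − 1/Ccw.
1/CL = 1/58.9 − 1/209 = 0.01219.
CL = 82.034 mL/cmH2O.

82.0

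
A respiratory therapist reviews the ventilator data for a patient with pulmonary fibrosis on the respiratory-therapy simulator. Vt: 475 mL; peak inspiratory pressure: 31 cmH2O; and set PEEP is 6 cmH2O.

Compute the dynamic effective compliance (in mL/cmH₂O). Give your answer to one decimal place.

19.0

Dynamic compliance = Vt / (PIP − PEEP) = 475 / (31 − 6) = 475 / 25.0 = 19.0 mL/cmH2O.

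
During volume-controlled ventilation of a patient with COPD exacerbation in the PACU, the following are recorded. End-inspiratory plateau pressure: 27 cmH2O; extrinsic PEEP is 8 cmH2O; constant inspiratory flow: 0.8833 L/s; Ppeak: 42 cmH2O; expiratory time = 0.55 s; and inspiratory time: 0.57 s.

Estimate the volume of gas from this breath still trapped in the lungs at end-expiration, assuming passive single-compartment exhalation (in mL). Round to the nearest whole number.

Vt = flow × Ti = 0.8833 L/s × 0.57 s × 1000 mL/L = 503.48 mL.
R = (PIP − Pplat)/V̇ = (42 − 27) / 0.8833 = 15.0/0.8833 = 16.982 cmH2O·s/L.
C = Vt/(Pplat − PEEP) = 503.48 / (27 − 8) = 503.48/19.0 = 26.499 mL/cmH2O.
τ = R × C = 16.982 × 0.0265 L/cmH2O = 0.45 s.
Fraction remaining = e^(−Te/τ) = e^(−0.55/0.45) = 0.2946.
Trapped volume = 503.48 × 0.2946 = 148.33 mL.

148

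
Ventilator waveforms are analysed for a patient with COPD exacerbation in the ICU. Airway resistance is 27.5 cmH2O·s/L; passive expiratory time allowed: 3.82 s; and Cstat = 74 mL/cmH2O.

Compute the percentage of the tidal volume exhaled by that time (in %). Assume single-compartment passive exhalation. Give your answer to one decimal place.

τ = R × C = 27.5 × 74 mL/cmH2O = 27.5 × 0.074 L/cmH2O = 2.035 s.
Passive exhalation: V(t)/V₀ = e^(−t/τ) = e^(−3.82/2.035) = 0.153.
Fraction exhaled = 1 − 0.153 = 0.847 → 84.7%.

84.7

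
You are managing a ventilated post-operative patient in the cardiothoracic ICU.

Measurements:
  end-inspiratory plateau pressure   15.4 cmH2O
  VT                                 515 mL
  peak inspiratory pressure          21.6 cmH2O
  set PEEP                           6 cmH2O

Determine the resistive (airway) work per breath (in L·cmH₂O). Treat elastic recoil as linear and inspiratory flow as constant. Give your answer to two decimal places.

3.19

With constant inspiratory flow the resistive pressure is constant at PIP − Pplat = 21.6 − 15.4 = 6.2 cmH2O, so resistive work = 6.2 × 0.515 = 3.193 L·cmH2O.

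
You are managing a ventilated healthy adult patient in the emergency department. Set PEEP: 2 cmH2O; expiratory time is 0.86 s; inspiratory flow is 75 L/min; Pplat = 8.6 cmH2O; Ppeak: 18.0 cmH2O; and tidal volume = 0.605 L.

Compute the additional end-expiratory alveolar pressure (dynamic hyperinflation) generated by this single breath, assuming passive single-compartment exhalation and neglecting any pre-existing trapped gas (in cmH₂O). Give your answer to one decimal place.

Flow: 75 L/min ÷ 60 = 1.25 L/s.
R = (PIP − Pplat)/V̇ = (18.0 − 8.6) / 1.25 = 9.4/1.25 = 7.52 cmH2O·s/L.
C = Vt/(Pplat − PEEP) = 605.0 / (8.6 − 2) = 605.0/6.6 = 91.667 mL/cmH2O.
τ = R × C = 7.52 × 0.09167 L/cmH2O = 0.6894 s.
Fraction remaining = e^(−Te/τ) = e^(−0.86/0.6894) = 0.2872; trapped volume = 605.0 × 0.2872 = 173.76 mL.
Additional alveolar pressure from trapping ≈ V_trapped / C = 173.76 / 91.667 = 1.896 cmH2O.

1.9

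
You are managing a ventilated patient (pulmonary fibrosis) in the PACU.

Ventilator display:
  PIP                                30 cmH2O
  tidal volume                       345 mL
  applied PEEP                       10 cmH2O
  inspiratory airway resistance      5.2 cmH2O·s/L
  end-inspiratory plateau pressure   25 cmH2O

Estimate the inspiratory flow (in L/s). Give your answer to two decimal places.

0.96

flow = (PIP − Pplat) / Raw = 5.0 / 5.2 = 0.9615 L/s.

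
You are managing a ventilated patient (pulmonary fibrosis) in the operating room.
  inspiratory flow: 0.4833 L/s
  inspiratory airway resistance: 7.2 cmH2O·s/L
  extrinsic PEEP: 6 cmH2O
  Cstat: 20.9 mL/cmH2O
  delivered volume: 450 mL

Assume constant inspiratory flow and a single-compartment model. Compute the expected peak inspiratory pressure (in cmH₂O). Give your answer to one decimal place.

31.0

Equation of motion (constant flow): PIP = Vt/C + R·V̇ + PEEP.
PIP = 450/20.9 + 7.2×0.4833 + 6 = 21.531 + 3.48 + 6 = 31.011 cmH2O.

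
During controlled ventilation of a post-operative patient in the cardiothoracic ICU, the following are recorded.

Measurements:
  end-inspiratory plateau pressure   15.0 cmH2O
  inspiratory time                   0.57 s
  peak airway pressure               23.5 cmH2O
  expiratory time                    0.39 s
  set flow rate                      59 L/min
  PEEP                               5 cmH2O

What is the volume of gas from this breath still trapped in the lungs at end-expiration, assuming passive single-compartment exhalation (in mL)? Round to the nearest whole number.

Flow: 59 L/min ÷ 60 = 0.9833 L/s.
Vt = flow × Ti = 0.9833 L/s × 0.57 s × 1000 mL/L = 560.48 mL.
R = (PIP − Pplat)/V̇ = (23.5 − 15.0) / 0.9833 = 8.5/0.9833 = 8.644 cmH2O·s/L.
C = Vt/(Pplat − PEEP) = 560.48 / (15.0 − 5) = 560.48/10.0 = 56.048 mL/cmH2O.
τ = R × C = 8.644 × 0.05605 L/cmH2O = 0.4845 s.
Fraction remaining = e^(−Te/τ) = e^(−0.39/0.4845) = 0.4471.
Trapped volume = 560.48 × 0.4471 = 250.59 mL.

251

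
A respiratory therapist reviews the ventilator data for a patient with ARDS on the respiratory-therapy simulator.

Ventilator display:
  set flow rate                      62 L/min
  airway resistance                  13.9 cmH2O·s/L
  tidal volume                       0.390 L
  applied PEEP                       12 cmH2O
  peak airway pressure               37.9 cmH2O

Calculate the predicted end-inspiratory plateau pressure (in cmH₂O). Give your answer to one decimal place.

23.5

Flow: 62 L/min ÷ 60 = 1.0333 L/s.
Pplat = PIP − Raw × flow = 37.9 − 13.9 × 1.0333 = 37.9 − 14.363 = 23.537 cmH2O.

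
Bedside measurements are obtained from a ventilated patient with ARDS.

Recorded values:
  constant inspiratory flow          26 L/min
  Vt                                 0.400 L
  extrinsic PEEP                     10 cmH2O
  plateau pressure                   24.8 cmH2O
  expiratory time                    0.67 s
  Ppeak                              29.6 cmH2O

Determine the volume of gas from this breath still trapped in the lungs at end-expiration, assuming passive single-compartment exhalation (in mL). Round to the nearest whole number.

Flow: 26 L/min ÷ 60 = 0.4333 L/s.
R = (PIP − Pplat)/V̇ = (29.6 − 24.8) / 0.4333 = 4.8/0.4333 = 11.078 cmH2O·s/L.
C = Vt/(Pplat − PEEP) = 400.0 / (24.8 − 10) = 400.0/14.8 = 27.027 mL/cmH2O.
τ = R × C = 11.078 × 0.02703 L/cmH2O = 0.2994 s.
Fraction remaining = e^(−Te/τ) = e^(−0.67/0.2994) = 0.1067.
Trapped volume = 400.0 × 0.1067 = 42.68 mL.

43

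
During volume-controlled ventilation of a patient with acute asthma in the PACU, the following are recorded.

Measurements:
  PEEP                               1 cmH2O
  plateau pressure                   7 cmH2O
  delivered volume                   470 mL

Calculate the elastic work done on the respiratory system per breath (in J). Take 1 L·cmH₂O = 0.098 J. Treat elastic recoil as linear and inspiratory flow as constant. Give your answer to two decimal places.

Elastic work ≈ ½ × (Pplat − PEEP) × Vt = 0.5 × (7 − 1) × 0.470 L = 0.5 × 6.0 × 0.470 = 1.41 L·cmH2O.
× 0.098 J/(L·cmH2O) → 0.1382 J.

0.14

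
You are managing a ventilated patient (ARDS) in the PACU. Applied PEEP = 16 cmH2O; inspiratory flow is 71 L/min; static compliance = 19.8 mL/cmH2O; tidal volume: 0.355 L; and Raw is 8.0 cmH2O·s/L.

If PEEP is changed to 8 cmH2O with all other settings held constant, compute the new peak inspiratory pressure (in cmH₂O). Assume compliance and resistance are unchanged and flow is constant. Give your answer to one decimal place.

Flow: 71 L/min ÷ 60 = 1.1833 L/s.
PIP = Vt/C + R·V̇ + PEEP (constant-flow equation of motion).
Only the baseline term changes: ΔPIP = ΔPEEP = 8 − 16 = -8.0 cmH2O.
Original PIP = 355/19.8 + 8.0×1.1833 + 16 = 43.396 cmH2O; new PIP = 43.396 + (-8.0) = 35.396 cmH2O.

35.4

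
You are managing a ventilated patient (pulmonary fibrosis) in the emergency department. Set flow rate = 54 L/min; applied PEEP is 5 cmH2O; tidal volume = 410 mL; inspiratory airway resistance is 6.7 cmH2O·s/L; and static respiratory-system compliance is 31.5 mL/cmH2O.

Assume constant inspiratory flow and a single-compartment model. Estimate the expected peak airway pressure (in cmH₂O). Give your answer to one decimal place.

Flow: 54 L/min ÷ 60 = 0.9 L/s.
Equation of motion (constant flow): PIP = Vt/C + R·V̇ + PEEP.
PIP = 410/31.5 + 6.7×0.9 + 5 = 13.016 + 6.03 + 5 = 24.046 cmH2O.

24.0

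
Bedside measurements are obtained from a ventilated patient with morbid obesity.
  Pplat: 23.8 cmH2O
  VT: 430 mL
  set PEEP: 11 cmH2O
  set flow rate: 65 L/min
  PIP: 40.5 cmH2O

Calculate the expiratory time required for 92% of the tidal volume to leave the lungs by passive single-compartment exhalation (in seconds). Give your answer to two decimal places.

1.31

Flow: 65 L/min ÷ 60 = 1.0833 L/s.
R = (PIP − Pplat)/V̇ = (40.5 − 23.8) / 1.0833 = 16.7/1.0833 = 15.416 cmH2O·s/L.
C = Vt/(Pplat − PEEP) = 430.0 / (23.8 − 11) = 430.0/12.8 = 33.594 mL/cmH2O.
τ = R × C = 15.416 × 0.03359 L/cmH2O = 0.5178 s.
t = −τ·ln(1 − 0.92) = −0.5178·ln(0.08) = 1.308 s.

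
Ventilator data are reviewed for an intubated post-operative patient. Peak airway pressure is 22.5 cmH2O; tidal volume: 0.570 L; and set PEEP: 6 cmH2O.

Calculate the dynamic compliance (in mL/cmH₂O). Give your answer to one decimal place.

Dynamic compliance = Vt / (PIP − PEEP) = 570 / (22.5 − 6) = 570 / 16.5 = 34.545 mL/cmH2O.

34.5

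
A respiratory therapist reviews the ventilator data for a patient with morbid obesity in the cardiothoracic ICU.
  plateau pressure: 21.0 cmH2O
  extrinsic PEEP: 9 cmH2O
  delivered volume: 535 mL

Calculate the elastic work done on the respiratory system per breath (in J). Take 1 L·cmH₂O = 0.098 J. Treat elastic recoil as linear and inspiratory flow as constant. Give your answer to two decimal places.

Elastic work ≈ ½ × (Pplat − PEEP) × Vt = 0.5 × (21.0 − 9) × 0.535 L = 0.5 × 12.0 × 0.535 = 3.21 L·cmH2O.
× 0.098 J/(L·cmH2O) → 0.3146 J.

0.31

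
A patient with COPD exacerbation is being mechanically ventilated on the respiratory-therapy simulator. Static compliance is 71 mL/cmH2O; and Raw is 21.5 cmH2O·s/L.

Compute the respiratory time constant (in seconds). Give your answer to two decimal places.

τ = R × C = 21.5 × 71 mL/cmH2O = 21.5 × 0.071 L/cmH2O = 1.527 s.

1.53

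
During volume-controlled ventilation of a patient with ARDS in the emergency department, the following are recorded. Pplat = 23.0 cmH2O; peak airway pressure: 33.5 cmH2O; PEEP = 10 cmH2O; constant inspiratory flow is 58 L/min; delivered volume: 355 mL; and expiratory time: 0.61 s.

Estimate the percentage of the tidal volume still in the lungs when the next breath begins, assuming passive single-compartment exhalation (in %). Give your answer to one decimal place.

12.8

Flow: 58 L/min ÷ 60 = 0.9667 L/s.
R = (PIP − Pplat)/V̇ = (33.5 − 23.0) / 0.9667 = 10.5/0.9667 = 10.862 cmH2O·s/L.
C = Vt/(Pplat − PEEP) = 355.0 / (23.0 − 10) = 355.0/13.0 = 27.308 mL/cmH2O.
τ = R × C = 10.862 × 0.02731 L/cmH2O = 0.2966 s.
Fraction remaining at end-expiration = e^(−Te/τ) = e^(−0.61/0.2966) = 0.1279 → 12.79%.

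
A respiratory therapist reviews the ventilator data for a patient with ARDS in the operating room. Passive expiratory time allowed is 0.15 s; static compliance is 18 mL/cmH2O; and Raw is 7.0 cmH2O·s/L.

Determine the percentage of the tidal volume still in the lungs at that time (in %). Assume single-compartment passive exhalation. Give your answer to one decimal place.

30.4

τ = R × C = 7.0 × 18 mL/cmH2O = 7.0 × 0.018 L/cmH2O = 0.126 s.
Passive exhalation: V(t)/V₀ = e^(−t/τ) = e^(−0.15/0.126) = 0.3041.
Fraction remaining = 0.3041 → 30.41%.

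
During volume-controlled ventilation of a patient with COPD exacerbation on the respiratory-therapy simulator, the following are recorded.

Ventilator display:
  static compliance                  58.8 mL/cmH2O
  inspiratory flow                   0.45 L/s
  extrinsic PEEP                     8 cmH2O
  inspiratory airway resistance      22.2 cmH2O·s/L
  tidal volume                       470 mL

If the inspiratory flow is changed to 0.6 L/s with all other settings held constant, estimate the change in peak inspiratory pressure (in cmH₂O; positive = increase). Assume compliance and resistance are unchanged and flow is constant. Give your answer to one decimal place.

PIP = Vt/C + R·V̇ + PEEP (constant-flow equation of motion).
Only the resistive term changes: ΔPIP = R × ΔV̇ = 22.2 × (0.6 − 0.45) = 22.2 × 0.15 = 3.33 cmH2O.

3.3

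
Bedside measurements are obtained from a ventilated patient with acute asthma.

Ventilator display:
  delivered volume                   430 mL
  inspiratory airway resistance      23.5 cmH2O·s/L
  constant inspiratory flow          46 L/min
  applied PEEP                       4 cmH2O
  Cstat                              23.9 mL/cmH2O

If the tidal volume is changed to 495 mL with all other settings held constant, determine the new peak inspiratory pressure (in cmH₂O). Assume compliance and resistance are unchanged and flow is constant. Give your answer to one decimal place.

Flow: 46 L/min ÷ 60 = 0.7667 L/s.
PIP = Vt/C + R·V̇ + PEEP (constant-flow equation of motion).
Only the elastic term changes: ΔPIP = ΔVt / C = (495 − 430) / 23.9 = 2.72 cmH2O.
Original PIP = 430/23.9 + 23.5×0.7667 + 4 = 40.009 cmH2O; new PIP = 40.009 + (2.72) = 42.729 cmH2O.

42.7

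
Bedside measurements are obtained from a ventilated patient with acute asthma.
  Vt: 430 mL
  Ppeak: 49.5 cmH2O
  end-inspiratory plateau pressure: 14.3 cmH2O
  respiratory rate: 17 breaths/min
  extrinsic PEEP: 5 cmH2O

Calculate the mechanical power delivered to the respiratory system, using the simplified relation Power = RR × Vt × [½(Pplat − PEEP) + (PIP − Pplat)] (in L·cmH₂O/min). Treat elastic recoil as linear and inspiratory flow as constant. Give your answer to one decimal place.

291.3

Per-breath work = Vt × [½(Pplat−PEEP) + (PIP−Pplat)] = 0.430 × [0.5×9.3 + 35.2] = 0.430 × 39.85 = 17.136 L·cmH2O.
Power = 17 × 17.136 = 291.31 L·cmH2O/min.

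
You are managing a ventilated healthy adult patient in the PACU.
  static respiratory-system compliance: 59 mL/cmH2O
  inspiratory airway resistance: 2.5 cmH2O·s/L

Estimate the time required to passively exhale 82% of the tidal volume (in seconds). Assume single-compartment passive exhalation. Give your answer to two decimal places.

τ = R × C = 2.5 × 59 mL/cmH2O = 2.5 × 0.059 L/cmH2O = 0.1475 s.
Exhaled fraction f = 1 − e^(−t/τ) → t = −τ·ln(1 − f) = −0.1475·ln(0.18) = 0.2529 s.

0.25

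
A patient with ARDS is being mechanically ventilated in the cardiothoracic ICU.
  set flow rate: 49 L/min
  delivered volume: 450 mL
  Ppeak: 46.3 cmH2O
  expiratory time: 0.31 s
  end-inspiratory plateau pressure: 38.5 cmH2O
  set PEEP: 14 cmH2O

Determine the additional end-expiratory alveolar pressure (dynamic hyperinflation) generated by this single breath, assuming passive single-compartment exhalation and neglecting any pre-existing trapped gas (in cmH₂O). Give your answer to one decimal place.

4.2

Flow: 49 L/min ÷ 60 = 0.8167 L/s.
R = (PIP − Pplat)/V̇ = (46.3 − 38.5) / 0.8167 = 7.8/0.8167 = 9.551 cmH2O·s/L.
C = Vt/(Pplat − PEEP) = 450.0 / (38.5 − 14) = 450.0/24.5 = 18.367 mL/cmH2O.
τ = R × C = 9.551 × 0.01837 L/cmH2O = 0.1755 s.
Fraction remaining = e^(−Te/τ) = e^(−0.31/0.1755) = 0.171; trapped volume = 450.0 × 0.171 = 76.95 mL.
Additional alveolar pressure from trapping ≈ V_trapped / C = 76.95 / 18.367 = 4.19 cmH2O.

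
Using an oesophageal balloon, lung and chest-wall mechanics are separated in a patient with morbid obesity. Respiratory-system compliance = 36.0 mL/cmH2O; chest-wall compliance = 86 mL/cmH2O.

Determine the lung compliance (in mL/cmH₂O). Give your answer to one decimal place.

61.9

1/CL = 1/Crs − 1/Ccw.
1/CL = 1/36.0 − 1/86 = 0.01615.
CL = 61.92 mL/cmH2O.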